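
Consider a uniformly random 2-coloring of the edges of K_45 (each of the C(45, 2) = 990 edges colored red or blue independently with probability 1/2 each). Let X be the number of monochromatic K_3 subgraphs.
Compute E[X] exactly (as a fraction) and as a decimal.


Let X = Σ_S X_S over the C(45, 3) = 14190 subsets S of size 3, where X_S = 1 if the K_3 on S is monochromatic.
For a fixed S, the K_3 on S has C(3, 2) = 3 edges. P[all 3 edges red] = (1/2)^3, and likewise for blue, so P[monochromatic] = 2·(1/2)^3 = 2^{1 − 3} = 1/4.
By linearity: E[X] = C(45, 3) · 2^{1 − 3} = 14190 · 1/4 = 7095/2.
Numerically: E[X] ≈ 3547.50000.

E[X] = C(45,3)·2^(1−C(3,2)) = 7095/2 ≈ 3547.50000.


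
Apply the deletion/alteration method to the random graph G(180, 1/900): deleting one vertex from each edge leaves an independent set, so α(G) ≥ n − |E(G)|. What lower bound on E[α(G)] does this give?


E[|E(G)|] = C(180, 2)·p = 16110 · (1/900) = 179/10.
E[α(G)] ≥ n − E[|E(G)|] = 180 − 179/10 = 1621/10.
Numerically: ≈ 162.100000.
(This is only a lower bound; the true E[α(G)] may be larger.)

E[α(G)] ≥ 1621/10 ≈ 162.100000.


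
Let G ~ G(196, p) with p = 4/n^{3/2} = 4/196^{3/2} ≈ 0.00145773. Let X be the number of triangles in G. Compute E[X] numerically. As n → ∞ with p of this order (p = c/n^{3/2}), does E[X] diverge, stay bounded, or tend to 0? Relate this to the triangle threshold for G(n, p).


Number of potential triangles: C(196, 3) = 1235780.
Each occurs with probability p³ ≈ (0.00145773)³ ≈ 3.09761653e-09.
By linearity: E[X] = C(196, 3)·p³ ≈ 1235780 · 3.09761653e-09 ≈ 0.003828.
Since α = 3/2 > 1, p = c/n^{3/2} = o(1/n) is below the triangle threshold p ~ 1/n. Asymptotically E[X] ~ (c³/6)·n^{3(1−α)} = (4³/6)·n^{-1.5} → 0, so by Markov's inequality G has no triangles w.h.p.

E[X] ≈ 0.003828; in regime p = Θ(1/n^{3/2}) E[X] tends to 0 (below the triangle threshold p ~ 1/n).


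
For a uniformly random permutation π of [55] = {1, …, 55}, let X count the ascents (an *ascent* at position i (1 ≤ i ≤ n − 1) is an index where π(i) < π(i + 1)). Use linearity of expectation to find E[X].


Write X = Σ X_I over i = 1, …, 54, with X_I the indicator of one ascent.
There are 54 indicators.
For each fixed i, the pair (π(i), π(i+1)) is a uniformly random ordered pair of distinct values from {1, …, 55}; by symmetry P[π(i) < π(i+1)] = 1/2.
By linearity: E[X] = 54 · (1/2) = (55 − 1) · (1/2) = 27 ≈ 27.0000.

E[X] = 27 = 27.0000.


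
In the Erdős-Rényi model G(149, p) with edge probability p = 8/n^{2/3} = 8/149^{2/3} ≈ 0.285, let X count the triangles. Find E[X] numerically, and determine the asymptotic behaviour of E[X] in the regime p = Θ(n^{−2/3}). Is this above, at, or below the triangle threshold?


Number of potential triangles: C(149, 3) = 540274.
Each occurs with probability p³ ≈ (0.285)³ ≈ 2.30620e-02.
By linearity: E[X] = C(149, 3)·p³ ≈ 540274 · 2.30620e-02 ≈ 12459.812.
Since α = 2/3 < 1, p = c/n^{2/3} ≫ 1/n is above the triangle threshold p ~ 1/n. Asymptotically E[X] ~ (c³/6)·n^{3(1−α)} = (8³/6)·n^{1} → ∞; triangles are abundant w.h.p.

E[X] ≈ 12459.812; in regime p = Θ(1/n^{2/3}) E[X] diverges (above the triangle threshold p ~ 1/n).


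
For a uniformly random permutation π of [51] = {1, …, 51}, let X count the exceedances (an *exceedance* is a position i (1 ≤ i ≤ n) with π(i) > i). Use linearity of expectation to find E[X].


Write X = Σ_{i=1}^{51} X_i, where X_i = 1_{π(i) > i}.
For each fixed i, π(i) is uniform over {1, …, 51} (marginal of a uniform permutation), so P[π(i) > i] = (n − i)/n. Summing: Σ_{i=1}^{51} (n − i)/n = (0 + 1 + … + 50)/51 = 51(51 − 1)/(2·51) = (51 − 1)/2.
Hence E[X] = Σ_{i=1}^{51} (51 − i)/51 = 25 ≈ 25.000000.

E[X] = 25 = 25.000000.


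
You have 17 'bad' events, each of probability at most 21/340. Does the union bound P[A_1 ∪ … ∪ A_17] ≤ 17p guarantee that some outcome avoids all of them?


Union bound: P[∪_{i=1}^{17} A_i] ≤ Σ_i P[A_i] ≤ 17·p = 17·(21/340) = 21/20.
Numerically: 21/20 ≈ 1.050000.
Is 21/20 < 1? NO.
Since the bound 21/20 is ≥ 1, the union bound is uninformative here; it does NOT by itself certify existence.

17·p = 21/20 ≈ 1.050000; existence NOT certified by the union bound.


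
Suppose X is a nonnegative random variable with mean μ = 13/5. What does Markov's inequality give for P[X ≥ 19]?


μ = E[X] = 13/5, a = 19.
Markov: P[X ≥ 19] ≤ μ/a = (13/5)/19 = 13/95.
Numerically: ≈ 0.13684.
(Since a = 19 > μ = 2.60000, the bound 13/95 is < 1 and informative.)

P[X ≥ 19] ≤ 13/95 ≈ 0.13684.


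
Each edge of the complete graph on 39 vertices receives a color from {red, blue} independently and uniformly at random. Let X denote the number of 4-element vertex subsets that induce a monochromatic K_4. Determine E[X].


Let X = Σ_S X_S over the C(39, 4) = 82251 subsets S of size 4, where X_S = 1 if the K_4 on S is monochromatic.
For a fixed S, the K_4 on S has C(4, 2) = 6 edges. P[all 6 edges red] = (1/2)^6, and likewise for blue, so P[monochromatic] = 2·(1/2)^6 = 2^{1 − 6} = 1/32.
By linearity: E[X] = C(39, 4) · 2^{1 − 6} = 82251 · 1/32 = 82251/32.
Numerically: E[X] ≈ 2570.34375.

E[X] = C(39,4)·2^(1−C(4,2)) = 82251/32 ≈ 2570.34375.


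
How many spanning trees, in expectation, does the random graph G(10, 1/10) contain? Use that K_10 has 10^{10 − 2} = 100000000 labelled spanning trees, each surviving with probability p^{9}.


K_10 has 10^{10 − 2} = 100000000 labelled spanning trees.
For each such spanning tree H, let X_H = 1 if all 9 edges of H are present in G. Then P[X_H = 1] = p^{9} = (1/10)^{9} = 1/1000000000.
By linearity of expectation: E[X] = Σ_H E[X_H] = 100000000 · p^{9} = 100000000 · 1/1000000000 = 1/10.
Numerically: E[X] ≈ 0.1.

E[X] = 100000000 · (1/10)^{9} = 1/10 ≈ 0.1.


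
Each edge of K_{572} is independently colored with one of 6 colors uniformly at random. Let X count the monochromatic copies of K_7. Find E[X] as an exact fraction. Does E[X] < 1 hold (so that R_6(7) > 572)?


E[X] = C(572, 7) · 6^{1 − 21} = 3831215212271304 · 6^{−20} = 3831215212271304/3656158440062976.
As a reduced fraction: E[X] = 17737107464219/16926659444736 ≈ 1.0479.
Is E[X] < 1? NO.
Since E[X] ≥ 1, the first-moment bound is inconclusive at n = 572; it does NOT by itself certify R_6(7) > 572.

E[X] = 17737107464219/16926659444736 ≈ 1.0479; E[X] ≥ 1; first-moment method inconclusive here.


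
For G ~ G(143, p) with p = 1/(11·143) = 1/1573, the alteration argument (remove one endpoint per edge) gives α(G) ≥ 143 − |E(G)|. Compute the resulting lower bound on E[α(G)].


E[|E(G)|] = C(143, 2)·p = 10153 · (1/1573) = 71/11.
E[α(G)] ≥ n − E[|E(G)|] = 143 − 71/11 = 1502/11.
Numerically: ≈ 136.545.
(This is only a lower bound; the true E[α(G)] may be larger.)

E[α(G)] ≥ 1502/11 ≈ 136.545.


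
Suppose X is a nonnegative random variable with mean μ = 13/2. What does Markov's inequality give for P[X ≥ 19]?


μ = E[X] = 13/2, a = 19.
Markov: P[X ≥ 19] ≤ μ/a = (13/2)/19 = 13/38.
Numerically: ≈ 0.342.
(Since a = 19 > μ = 6.500, the bound 13/38 is < 1 and informative.)

P[X ≥ 19] ≤ 13/38 ≈ 0.342.


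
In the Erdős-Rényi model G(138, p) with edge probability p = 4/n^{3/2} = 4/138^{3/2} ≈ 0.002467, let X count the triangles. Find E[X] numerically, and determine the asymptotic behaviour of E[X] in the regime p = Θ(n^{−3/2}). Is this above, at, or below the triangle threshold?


Number of potential triangles: C(138, 3) = 428536.
Each occurs with probability p³ ≈ (0.002467)³ ≈ 1.502187e-08.
By linearity: E[X] = C(138, 3)·p³ ≈ 428536 · 1.502187e-08 ≈ 0.0064.
Since α = 3/2 > 1, p = c/n^{3/2} = o(1/n) is below the triangle threshold p ~ 1/n. Asymptotically E[X] ~ (c³/6)·n^{3(1−α)} = (4³/6)·n^{-1.5} → 0, so by Markov's inequality G has no triangles w.h.p.

E[X] ≈ 0.0064; in regime p = Θ(1/n^{3/2}) E[X] tends to 0 (below the triangle threshold p ~ 1/n).


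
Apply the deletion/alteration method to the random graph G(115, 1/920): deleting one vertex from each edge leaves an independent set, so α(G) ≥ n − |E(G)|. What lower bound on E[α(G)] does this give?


E[|E(G)|] = C(115, 2)·p = 6555 · (1/920) = 57/8.
E[α(G)] ≥ n − E[|E(G)|] = 115 − 57/8 = 863/8.
Numerically: ≈ 107.87500.
(This is only a lower bound; the true E[α(G)] may be larger.)

E[α(G)] ≥ 863/8 ≈ 107.87500.


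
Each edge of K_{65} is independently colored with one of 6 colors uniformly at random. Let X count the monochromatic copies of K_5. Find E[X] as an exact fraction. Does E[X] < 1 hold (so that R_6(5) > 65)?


E[X] = C(65, 5) · 6^{1 − 10} = 8259888 · 6^{−9} = 8259888/10077696.
As a reduced fraction: E[X] = 172081/209952 ≈ 0.8196.
Is E[X] < 1? YES.
Since E[X] < 1, there exists a 6-coloring of K_{65} with no monochromatic K_5; hence R_6(5) > 65.

E[X] = 172081/209952 ≈ 0.8196; E[X] < 1, so R_6(5) > 65.


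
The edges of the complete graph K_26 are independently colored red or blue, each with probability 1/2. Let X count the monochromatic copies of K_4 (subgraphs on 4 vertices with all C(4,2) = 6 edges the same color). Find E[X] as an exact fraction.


Let X = Σ_S X_S over the C(26, 4) = 14950 subsets S of size 4, where X_S = 1 if the K_4 on S is monochromatic.
For a fixed S, the K_4 on S has C(4, 2) = 6 edges. P[all 6 edges red] = (1/2)^6, and likewise for blue, so P[monochromatic] = 2·(1/2)^6 = 2^{1 − 6} = 1/32.
Summing: E[X] = C(26, 4) · 2^{1 − 6} = 14950 · 1/32 = 7475/16.
Numerically: E[X] ≈ 467.1875.

E[X] = C(26,4)·2^(1−C(4,2)) = 7475/16 ≈ 467.1875.


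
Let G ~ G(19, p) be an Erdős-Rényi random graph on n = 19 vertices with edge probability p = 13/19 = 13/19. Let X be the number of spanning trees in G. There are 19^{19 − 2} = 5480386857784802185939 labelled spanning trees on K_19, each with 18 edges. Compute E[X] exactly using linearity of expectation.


K_19 has 19^{19 − 2} = 5480386857784802185939 labelled spanning trees.
For each such spanning tree H, let X_H = 1 if all 18 edges of H are present in G. Then P[X_H = 1] = p^{18} = (13/19)^{18} = 112455406951957393129/104127350297911241532841.
By linearity of expectation: E[X] = Σ_H E[X_H] = 5480386857784802185939 · p^{18} = 5480386857784802185939 · 112455406951957393129/104127350297911241532841 = 112455406951957393129/19.
Numerically: E[X] ≈ 5.91871e+18.

E[X] = 5480386857784802185939 · (13/19)^{18} = 112455406951957393129/19 ≈ 5.91871e+18.


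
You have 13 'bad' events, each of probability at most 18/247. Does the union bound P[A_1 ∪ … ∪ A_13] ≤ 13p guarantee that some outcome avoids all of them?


Union bound: P[∪_{i=1}^{13} A_i] ≤ Σ_i P[A_i] ≤ 13·p = 13·(18/247) = 18/19.
Numerically: 18/19 ≈ 0.94737.
Is 18/19 < 1? YES.
Since P[∪ A_i] ≤ 18/19 < 1, the complement has P[∩ A_i^c] ≥ 1 − 18/19 = 1/19 > 0, so some outcome avoids every A_i.

13·p = 18/19 ≈ 0.94737; existence CERTIFIED by the union bound.


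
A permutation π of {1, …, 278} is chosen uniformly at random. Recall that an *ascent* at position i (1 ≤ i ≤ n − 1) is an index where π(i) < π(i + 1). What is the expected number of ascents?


Write X = Σ X_I over i = 1, …, 277, with X_I the indicator of one ascent.
There are 277 indicators.
For each fixed i, the pair (π(i), π(i+1)) is a uniformly random ordered pair of distinct values from {1, …, 278}; by symmetry P[π(i) < π(i+1)] = 1/2.
By linearity: E[X] = 277 · (1/2) = (278 − 1) · (1/2) = 277/2 ≈ 138.500.

E[X] = 277/2 = 138.500.


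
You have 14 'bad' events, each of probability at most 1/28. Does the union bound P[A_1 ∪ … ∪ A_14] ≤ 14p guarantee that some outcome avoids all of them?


Union bound: P[∪_{i=1}^{14} A_i] ≤ Σ_i P[A_i] ≤ 14·p = 14·(1/28) = 1/2.
Numerically: 1/2 ≈ 0.5000000.
Is 1/2 < 1? YES.
Since P[∪ A_i] ≤ 1/2 < 1, the complement has P[∩ A_i^c] ≥ 1 − 1/2 = 1/2 > 0, so some outcome avoids every A_i.

14·p = 1/2 ≈ 0.5000000; existence CERTIFIED by the union bound.


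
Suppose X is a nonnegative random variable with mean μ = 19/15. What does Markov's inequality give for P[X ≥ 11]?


μ = E[X] = 19/15, a = 11.
Markov: P[X ≥ 11] ≤ μ/a = (19/15)/11 = 19/165.
Numerically: ≈ 0.11515.
(Since a = 11 > μ = 1.26667, the bound 19/165 is < 1 and informative.)

P[X ≥ 11] ≤ 19/165 ≈ 0.11515.


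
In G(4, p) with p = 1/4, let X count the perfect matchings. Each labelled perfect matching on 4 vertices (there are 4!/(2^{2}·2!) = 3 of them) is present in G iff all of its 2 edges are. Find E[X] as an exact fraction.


K_4 has 4!/(2^{2}·2!) = 3 labelled perfect matchings.
For each such perfect matching H, let X_H = 1 if all 2 edges of H are present in G. Then P[X_H = 1] = p^{2} = (1/4)^{2} = 1/16.
Summing the indicators: E[X] = Σ_H E[X_H] = 3 · p^{2} = 3 · 1/16 = 3/16.
Numerically: E[X] ≈ 0.1875.

E[X] = 3 · (1/4)^{2} = 3/16 ≈ 0.1875.


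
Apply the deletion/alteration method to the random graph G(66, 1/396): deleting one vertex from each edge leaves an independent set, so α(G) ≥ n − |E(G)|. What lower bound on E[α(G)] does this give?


E[|E(G)|] = C(66, 2)·p = 2145 · (1/396) = 65/12.
E[α(G)] ≥ n − E[|E(G)|] = 66 − 65/12 = 727/12.
Numerically: ≈ 60.58333.
(This is only a lower bound; the true E[α(G)] may be larger.)

E[α(G)] ≥ 727/12 ≈ 60.58333.


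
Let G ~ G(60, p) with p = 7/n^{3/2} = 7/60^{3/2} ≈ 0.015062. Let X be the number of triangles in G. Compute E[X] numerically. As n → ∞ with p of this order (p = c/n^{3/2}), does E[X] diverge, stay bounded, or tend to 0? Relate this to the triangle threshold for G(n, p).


Number of potential triangles: C(60, 3) = 34220.
Each occurs with probability p³ ≈ (0.015062)³ ≈ 3.4167523e-06.
By linearity: E[X] = C(60, 3)·p³ ≈ 34220 · 3.4167523e-06 ≈ 0.11692.
Since α = 3/2 > 1, p = c/n^{3/2} = o(1/n) is below the triangle threshold p ~ 1/n. Asymptotically E[X] ~ (c³/6)·n^{3(1−α)} = (7³/6)·n^{-1.5} → 0, so by Markov's inequality G has no triangles w.h.p.

E[X] ≈ 0.11692; in regime p = Θ(1/n^{3/2}) E[X] tends to 0 (below the triangle threshold p ~ 1/n).


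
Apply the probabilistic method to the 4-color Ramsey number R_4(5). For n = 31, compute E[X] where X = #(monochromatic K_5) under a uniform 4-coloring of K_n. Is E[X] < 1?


E[X] = C(31, 5) · 4^{1 − 10} = 169911 · 4^{−9} = 169911/262144.
As a reduced fraction: E[X] = 169911/262144 ≈ 0.6481590.
Is E[X] < 1? YES.
Since E[X] < 1, there exists a 4-coloring of K_{31} with no monochromatic K_5; hence R_4(5) > 31.

E[X] = 169911/262144 ≈ 0.6481590; E[X] < 1, so R_4(5) > 31.


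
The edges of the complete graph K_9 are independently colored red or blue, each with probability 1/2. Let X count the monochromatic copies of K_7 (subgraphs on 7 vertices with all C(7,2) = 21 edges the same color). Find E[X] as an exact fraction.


Let X = Σ_S X_S over the C(9, 7) = 36 subsets S of size 7, where X_S = 1 if the K_7 on S is monochromatic.
For a fixed S, the K_7 on S has C(7, 2) = 21 edges. P[all 21 edges red] = (1/2)^21, and likewise for blue, so P[monochromatic] = 2·(1/2)^21 = 2^{1 − 21} = 1/1048576.
By linearity: E[X] = C(9, 7) · 2^{1 − 21} = 36 · 1/1048576 = 9/262144.
Numerically: E[X] ≈ 0.000034.

E[X] = C(9,7)·2^(1−C(7,2)) = 9/262144 ≈ 0.000034.


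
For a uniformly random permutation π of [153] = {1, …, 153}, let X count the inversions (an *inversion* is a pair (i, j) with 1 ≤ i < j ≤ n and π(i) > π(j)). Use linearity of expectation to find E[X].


Write X = Σ X_I over the C(153, 2) = 11628 pairs i < j, with X_I the indicator of one inversion.
There are 11628 indicators.
For each fixed pair i < j, the values π(i) and π(j) are two distinct elements of {1, …, 153} in uniformly random order; by symmetry P[π(i) > π(j)] = 1/2.
By linearity: E[X] = 11628 · (1/2) = C(153, 2) · (1/2) = 11628/2 = 5814 ≈ 5814.000.

E[X] = 5814 = 5814.000.


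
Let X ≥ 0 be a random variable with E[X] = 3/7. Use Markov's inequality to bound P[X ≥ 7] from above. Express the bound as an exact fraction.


μ = E[X] = 3/7, a = 7.
Markov: P[X ≥ 7] ≤ μ/a = (3/7)/7 = 3/49.
Numerically: ≈ 0.061.
(Since a = 7 > μ = 0.429, the bound 3/49 is < 1 and informative.)

P[X ≥ 7] ≤ 3/49 ≈ 0.061.


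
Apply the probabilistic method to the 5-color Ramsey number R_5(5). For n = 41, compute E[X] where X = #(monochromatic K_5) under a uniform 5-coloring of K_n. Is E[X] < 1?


E[X] = C(41, 5) · 5^{1 − 10} = 749398 · 5^{−9} = 749398/1953125.
As a reduced fraction: E[X] = 749398/1953125 ≈ 0.384.
Is E[X] < 1? YES.
Since E[X] < 1, there exists a 5-coloring of K_{41} with no monochromatic K_5; hence R_5(5) > 41.

E[X] = 749398/1953125 ≈ 0.384; E[X] < 1, so R_5(5) > 41.


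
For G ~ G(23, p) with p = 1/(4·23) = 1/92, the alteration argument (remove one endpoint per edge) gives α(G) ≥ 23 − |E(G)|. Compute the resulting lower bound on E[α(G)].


E[|E(G)|] = C(23, 2)·p = 253 · (1/92) = 11/4.
E[α(G)] ≥ n − E[|E(G)|] = 23 − 11/4 = 81/4.
Numerically: ≈ 20.2500.
(This is only a lower bound; the true E[α(G)] may be larger.)

E[α(G)] ≥ 81/4 ≈ 20.2500.


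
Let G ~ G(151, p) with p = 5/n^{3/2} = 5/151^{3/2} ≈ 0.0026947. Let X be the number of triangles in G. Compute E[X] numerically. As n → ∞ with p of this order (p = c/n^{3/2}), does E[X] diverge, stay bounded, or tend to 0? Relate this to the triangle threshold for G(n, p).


Number of potential triangles: C(151, 3) = 562475.
Each occurs with probability p³ ≈ (0.0026947)³ ≈ 1.9566527e-08.
By linearity: E[X] = C(151, 3)·p³ ≈ 562475 · 1.9566527e-08 ≈ 0.01101.
Since α = 3/2 > 1, p = c/n^{3/2} = o(1/n) is below the triangle threshold p ~ 1/n. Asymptotically E[X] ~ (c³/6)·n^{3(1−α)} = (5³/6)·n^{-1.5} → 0, so by Markov's inequality G has no triangles w.h.p.

E[X] ≈ 0.01101; in regime p = Θ(1/n^{3/2}) E[X] tends to 0 (below the triangle threshold p ~ 1/n).


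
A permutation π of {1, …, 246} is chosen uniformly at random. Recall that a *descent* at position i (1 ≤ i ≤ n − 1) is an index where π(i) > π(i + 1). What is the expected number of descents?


Write X = Σ X_I over i = 1, …, 245, with X_I the indicator of one descent.
There are 245 indicators.
For each fixed i, the pair (π(i), π(i+1)) is a uniformly random ordered pair of distinct values from {1, …, 246}; by symmetry P[π(i) > π(i+1)] = 1/2.
By linearity: E[X] = 245 · (1/2) = (246 − 1) · (1/2) = 245/2 ≈ 122.50000.

E[X] = 245/2 = 122.50000.


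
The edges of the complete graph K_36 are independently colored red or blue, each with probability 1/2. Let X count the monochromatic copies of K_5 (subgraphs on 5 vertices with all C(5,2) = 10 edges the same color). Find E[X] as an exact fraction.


Let X = Σ_S X_S over the C(36, 5) = 376992 subsets S of size 5, where X_S = 1 if the K_5 on S is monochromatic.
For a fixed S, the K_5 on S has C(5, 2) = 10 edges. P[all 10 edges red] = (1/2)^10, and likewise for blue, so P[monochromatic] = 2·(1/2)^10 = 2^{1 − 10} = 1/512.
By linearity: E[X] = C(36, 5) · 2^{1 − 10} = 376992 · 1/512 = 11781/16.
Numerically: E[X] ≈ 736.31250.

E[X] = C(36,5)·2^(1−C(5,2)) = 11781/16 ≈ 736.31250.


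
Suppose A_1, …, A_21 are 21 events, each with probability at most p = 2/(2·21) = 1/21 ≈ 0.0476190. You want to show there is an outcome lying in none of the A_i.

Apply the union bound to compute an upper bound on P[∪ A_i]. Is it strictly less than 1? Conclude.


Union bound: P[∪_{i=1}^{21} A_i] ≤ Σ_i P[A_i] ≤ 21·p = 21·(1/21) = 1.
Numerically: 1 ≈ 1.0000000.
Is 1 < 1? NO.
Since the bound 1 is ≥ 1, the union bound is uninformative here; it does NOT by itself certify existence.

21·p = 1 ≈ 1.0000000; existence NOT certified by the union bound.


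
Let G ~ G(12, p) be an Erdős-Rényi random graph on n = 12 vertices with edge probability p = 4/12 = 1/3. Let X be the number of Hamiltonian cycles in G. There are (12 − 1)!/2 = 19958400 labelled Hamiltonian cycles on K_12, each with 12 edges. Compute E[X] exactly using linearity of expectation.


K_12 has (12 − 1)!/2 = 19958400 labelled Hamiltonian cycles.
For each such Hamiltonian cycle H, let X_H = 1 if all 12 edges of H are present in G. Then P[X_H = 1] = p^{12} = (1/3)^{12} = 1/531441.
By linearity: E[X] = Σ_H E[X_H] = 19958400 · p^{12} = 19958400 · 1/531441 = 246400/6561.
Numerically: E[X] ≈ 37.5553.

E[X] = 19958400 · (1/3)^{12} = 246400/6561 ≈ 37.5553.


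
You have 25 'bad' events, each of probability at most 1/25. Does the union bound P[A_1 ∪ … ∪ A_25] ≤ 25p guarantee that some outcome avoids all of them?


Union bound: P[∪_{i=1}^{25} A_i] ≤ Σ_i P[A_i] ≤ 25·p = 25·(1/25) = 1.
Numerically: 1 ≈ 1.000.
Is 1 < 1? NO.
Since the bound 1 is ≥ 1, the union bound is uninformative here; it does NOT by itself certify existence.

25·p = 1 ≈ 1.000; existence NOT certified by the union bound.


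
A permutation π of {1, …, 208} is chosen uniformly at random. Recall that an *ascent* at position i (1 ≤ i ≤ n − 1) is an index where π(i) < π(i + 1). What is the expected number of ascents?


Write X = Σ X_I over i = 1, …, 207, with X_I the indicator of one ascent.
There are 207 indicators.
For each fixed i, the pair (π(i), π(i+1)) is a uniformly random ordered pair of distinct values from {1, …, 208}; by symmetry P[π(i) < π(i+1)] = 1/2.
By linearity: E[X] = 207 · (1/2) = (208 − 1) · (1/2) = 207/2 ≈ 103.50000.

E[X] = 207/2 = 103.50000.


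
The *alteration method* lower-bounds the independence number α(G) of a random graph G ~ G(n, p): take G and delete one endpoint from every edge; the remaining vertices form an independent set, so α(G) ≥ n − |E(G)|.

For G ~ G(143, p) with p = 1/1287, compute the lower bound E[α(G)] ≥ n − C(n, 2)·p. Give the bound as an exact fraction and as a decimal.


E[|E(G)|] = C(143, 2)·p = 10153 · (1/1287) = 71/9.
E[α(G)] ≥ n − E[|E(G)|] = 143 − 71/9 = 1216/9.
Numerically: ≈ 135.1111.
(This is only a lower bound; the true E[α(G)] may be larger.)

E[α(G)] ≥ 1216/9 ≈ 135.1111.


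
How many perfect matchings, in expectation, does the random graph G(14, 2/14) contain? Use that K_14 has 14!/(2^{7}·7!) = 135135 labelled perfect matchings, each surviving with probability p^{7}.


K_14 has 14!/(2^{7}·7!) = 135135 labelled perfect matchings.
For each such perfect matching H, let X_H = 1 if all 7 edges of H are present in G. Then P[X_H = 1] = p^{7} = (1/7)^{7} = 1/823543.
By linearity of expectation: E[X] = Σ_H E[X_H] = 135135 · p^{7} = 135135 · 1/823543 = 19305/117649.
Numerically: E[X] ≈ 0.1641.

E[X] = 135135 · (1/7)^{7} = 19305/117649 ≈ 0.1641.


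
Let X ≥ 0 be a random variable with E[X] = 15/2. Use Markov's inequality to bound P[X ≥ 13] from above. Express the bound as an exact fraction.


μ = E[X] = 15/2, a = 13.
Markov: P[X ≥ 13] ≤ μ/a = (15/2)/13 = 15/26.
Numerically: ≈ 0.57692.
(Since a = 13 > μ = 7.50000, the bound 15/26 is < 1 and informative.)

P[X ≥ 13] ≤ 15/26 ≈ 0.57692.


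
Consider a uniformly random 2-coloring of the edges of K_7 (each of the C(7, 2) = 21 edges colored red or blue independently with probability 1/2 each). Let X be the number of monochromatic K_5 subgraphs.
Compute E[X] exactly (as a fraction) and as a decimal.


Let X = Σ_S X_S over the C(7, 5) = 21 subsets S of size 5, where X_S = 1 if the K_5 on S is monochromatic.
For a fixed S, the K_5 on S has C(5, 2) = 10 edges. P[all 10 edges red] = (1/2)^10, and likewise for blue, so P[monochromatic] = 2·(1/2)^10 = 2^{1 − 10} = 1/512.
By linearity: E[X] = C(7, 5) · 2^{1 − 10} = 21 · 1/512 = 21/512.
Numerically: E[X] ≈ 0.041016.

E[X] = C(7,5)·2^(1−C(5,2)) = 21/512 ≈ 0.041016.


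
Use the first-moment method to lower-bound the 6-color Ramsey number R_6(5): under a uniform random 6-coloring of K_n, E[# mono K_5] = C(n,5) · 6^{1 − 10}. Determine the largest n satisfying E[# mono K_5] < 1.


We need C(n, 5) · 6^{1 − 10} < 1, i.e. C(n, 5) < 6^{10 − 1} = 10077696.
Check values of n near the boundary:
  n = 66: C(66, 5) = 8936928; 8936928 < 10077696? YES
  n = 67: C(67, 5) = 9657648; 9657648 < 10077696? YES
  n = 68: C(68, 5) = 10424128; 10424128 < 10077696? NO
  n = 69: C(69, 5) = 11238513; 11238513 < 10077696? NO
  n = 70: C(70, 5) = 12103014; 12103014 < 10077696? NO
The largest n with C(n, 5) < 10077696 is n = 67 (where E[X] = 67067/69984 ≈ 0.9583190). Hence R_6(5) > 67, i.e. R_6(5) ≥ 68.

Largest n = 67; hence R_6(5) > 67.


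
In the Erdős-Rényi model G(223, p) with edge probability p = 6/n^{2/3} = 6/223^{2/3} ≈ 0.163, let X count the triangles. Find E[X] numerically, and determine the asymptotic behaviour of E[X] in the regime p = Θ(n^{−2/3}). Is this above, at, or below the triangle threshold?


Number of potential triangles: C(223, 3) = 1823471.
Each occurs with probability p³ ≈ (0.163)³ ≈ 4.34354e-03.
By linearity: E[X] = C(223, 3)·p³ ≈ 1823471 · 4.34354e-03 ≈ 7920.323.
Since α = 2/3 < 1, p = c/n^{2/3} ≫ 1/n is above the triangle threshold p ~ 1/n. Asymptotically E[X] ~ (c³/6)·n^{3(1−α)} = (6³/6)·n^{1} → ∞; triangles are abundant w.h.p.

E[X] ≈ 7920.323; in regime p = Θ(1/n^{2/3}) E[X] diverges (above the triangle threshold p ~ 1/n).


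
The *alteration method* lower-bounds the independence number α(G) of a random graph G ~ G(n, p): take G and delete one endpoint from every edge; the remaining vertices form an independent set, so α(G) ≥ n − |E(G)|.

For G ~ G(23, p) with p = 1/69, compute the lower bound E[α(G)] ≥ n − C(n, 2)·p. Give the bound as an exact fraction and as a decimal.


E[|E(G)|] = C(23, 2)·p = 253 · (1/69) = 11/3.
E[α(G)] ≥ n − E[|E(G)|] = 23 − 11/3 = 58/3.
Numerically: ≈ 19.333333.
(This is only a lower bound; the true E[α(G)] may be larger.)

E[α(G)] ≥ 58/3 ≈ 19.333333.


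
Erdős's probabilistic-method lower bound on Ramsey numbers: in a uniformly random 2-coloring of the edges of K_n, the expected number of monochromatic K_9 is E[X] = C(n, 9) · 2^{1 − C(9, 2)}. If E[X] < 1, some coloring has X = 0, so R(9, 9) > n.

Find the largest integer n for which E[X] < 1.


We need C(n, 9) · 2^{1 − 36} < 1, i.e. C(n, 9) < 2^{36 − 1} = 34359738368.
Check values of n near the boundary:
  n = 62: C(62, 9) = 20286591270; 20286591270 < 34359738368? YES
  n = 63: C(63, 9) = 23667689815; 23667689815 < 34359738368? YES
  n = 64: C(64, 9) = 27540584512; 27540584512 < 34359738368? YES
  n = 65: C(65, 9) = 31966749880; 31966749880 < 34359738368? YES
  n = 66: C(66, 9) = 37014131440; 37014131440 < 34359738368? NO
  n = 67: C(67, 9) = 42757703560; 42757703560 < 34359738368? NO
  n = 68: C(68, 9) = 49280065120; 49280065120 < 34359738368? NO
The largest n with C(n, 9) < 34359738368 is n = 65 (where E[X] = 3995843735/4294967296 ≈ 0.9304). Hence R(9, 9) > 65, i.e. R(9, 9) ≥ 66.

Largest n = 65; hence R(9, 9) > 65.


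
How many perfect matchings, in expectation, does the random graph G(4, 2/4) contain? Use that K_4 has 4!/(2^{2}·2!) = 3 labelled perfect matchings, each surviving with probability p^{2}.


K_4 has 4!/(2^{2}·2!) = 3 labelled perfect matchings.
For each such perfect matching H, let X_H = 1 if all 2 edges of H are present in G. Then P[X_H = 1] = p^{2} = (1/2)^{2} = 1/4.
By linearity of expectation: E[X] = Σ_H E[X_H] = 3 · p^{2} = 3 · 1/4 = 3/4.
Numerically: E[X] ≈ 0.75.

E[X] = 3 · (1/2)^{2} = 3/4 ≈ 0.75.


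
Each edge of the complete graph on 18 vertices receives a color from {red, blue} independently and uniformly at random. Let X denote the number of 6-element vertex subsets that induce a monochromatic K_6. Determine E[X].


Let X = Σ_S X_S over the C(18, 6) = 18564 subsets S of size 6, where X_S = 1 if the K_6 on S is monochromatic.
For a fixed S, the K_6 on S has C(6, 2) = 15 edges. P[all 15 edges red] = (1/2)^15, and likewise for blue, so P[monochromatic] = 2·(1/2)^15 = 2^{1 − 15} = 1/16384.
Summing: E[X] = C(18, 6) · 2^{1 − 15} = 18564 · 1/16384 = 4641/4096.
Numerically: E[X] ≈ 1.13306.

E[X] = C(18,6)·2^(1−C(6,2)) = 4641/4096 ≈ 1.13306.


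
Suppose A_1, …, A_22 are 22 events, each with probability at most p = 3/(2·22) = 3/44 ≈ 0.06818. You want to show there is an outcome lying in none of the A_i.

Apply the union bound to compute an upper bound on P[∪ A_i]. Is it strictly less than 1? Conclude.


Union bound: P[∪_{i=1}^{22} A_i] ≤ Σ_i P[A_i] ≤ 22·p = 22·(3/44) = 3/2.
Numerically: 3/2 ≈ 1.50000.
Is 3/2 < 1? NO.
Since the bound 3/2 is ≥ 1, the union bound is uninformative here; it does NOT by itself certify existence.

22·p = 3/2 ≈ 1.50000; existence NOT certified by the union bound.


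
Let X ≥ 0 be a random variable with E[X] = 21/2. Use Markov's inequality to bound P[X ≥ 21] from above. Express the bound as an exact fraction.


μ = E[X] = 21/2, a = 21.
Markov: P[X ≥ 21] ≤ μ/a = (21/2)/21 = 1/2.
Numerically: ≈ 0.50000.
(Since a = 21 > μ = 10.50000, the bound 1/2 is < 1 and informative.)

P[X ≥ 21] ≤ 1/2 ≈ 0.50000.


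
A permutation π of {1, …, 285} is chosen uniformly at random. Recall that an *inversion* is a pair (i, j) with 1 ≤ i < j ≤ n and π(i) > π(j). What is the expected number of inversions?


Write X = Σ X_I over the C(285, 2) = 40470 pairs i < j, with X_I the indicator of one inversion.
There are 40470 indicators.
For each fixed pair i < j, the values π(i) and π(j) are two distinct elements of {1, …, 285} in uniformly random order; by symmetry P[π(i) > π(j)] = 1/2.
By linearity: E[X] = 40470 · (1/2) = C(285, 2) · (1/2) = 40470/2 = 20235 ≈ 20235.0000.

E[X] = 20235 = 20235.0000.


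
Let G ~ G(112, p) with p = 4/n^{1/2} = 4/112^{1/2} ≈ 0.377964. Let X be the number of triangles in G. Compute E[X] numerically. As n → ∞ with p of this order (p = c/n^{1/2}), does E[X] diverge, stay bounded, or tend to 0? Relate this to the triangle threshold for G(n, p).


Number of potential triangles: C(112, 3) = 227920.
Each occurs with probability p³ ≈ (0.377964)³ ≈ 5.39949247e-02.
By linearity: E[X] = C(112, 3)·p³ ≈ 227920 · 5.39949247e-02 ≈ 12306.523241.
Since α = 1/2 < 1, p = c/n^{1/2} ≫ 1/n is above the triangle threshold p ~ 1/n. Asymptotically E[X] ~ (c³/6)·n^{3(1−α)} = (4³/6)·n^{1.5} → ∞; triangles are abundant w.h.p.

E[X] ≈ 12306.523241; in regime p = Θ(1/n^{1/2}) E[X] diverges (above the triangle threshold p ~ 1/n).


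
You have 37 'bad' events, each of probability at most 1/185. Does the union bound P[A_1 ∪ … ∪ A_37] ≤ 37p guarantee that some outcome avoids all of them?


Union bound: P[∪_{i=1}^{37} A_i] ≤ Σ_i P[A_i] ≤ 37·p = 37·(1/185) = 1/5.
Numerically: 1/5 ≈ 0.2000.
Is 1/5 < 1? YES.
Since P[∪ A_i] ≤ 1/5 < 1, the complement has P[∩ A_i^c] ≥ 1 − 1/5 = 4/5 > 0, so some outcome avoids every A_i.

37·p = 1/5 ≈ 0.2000; existence CERTIFIED by the union bound.


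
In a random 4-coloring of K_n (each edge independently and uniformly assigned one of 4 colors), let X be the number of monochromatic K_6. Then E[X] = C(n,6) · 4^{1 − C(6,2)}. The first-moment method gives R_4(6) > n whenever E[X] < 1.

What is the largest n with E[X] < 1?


We need C(n, 6) · 4^{1 − 15} < 1, i.e. C(n, 6) < 4^{15 − 1} = 268435456.
Check values of n near the boundary:
  n = 73: C(73, 6) = 170230452; 170230452 < 268435456? YES
  n = 74: C(74, 6) = 185250786; 185250786 < 268435456? YES
  n = 75: C(75, 6) = 201359550; 201359550 < 268435456? YES
  n = 76: C(76, 6) = 218618940; 218618940 < 268435456? YES
  n = 77: C(77, 6) = 237093780; 237093780 < 268435456? YES
  n = 78: C(78, 6) = 256851595; 256851595 < 268435456? YES
  n = 79: C(79, 6) = 277962685; 277962685 < 268435456? NO
  n = 80: C(80, 6) = 300500200; 300500200 < 268435456? NO
  n = 81: C(81, 6) = 324540216; 324540216 < 268435456? NO
The largest n with C(n, 6) < 268435456 is n = 78 (where E[X] = 256851595/268435456 ≈ 0.95685). Hence R_4(6) > 78, i.e. R_4(6) ≥ 79.

Largest n = 78; hence R_4(6) > 78.


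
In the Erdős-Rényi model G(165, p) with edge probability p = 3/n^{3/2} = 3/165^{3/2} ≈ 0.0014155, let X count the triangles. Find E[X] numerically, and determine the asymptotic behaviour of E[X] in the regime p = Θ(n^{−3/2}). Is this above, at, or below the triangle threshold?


Number of potential triangles: C(165, 3) = 735130.
Each occurs with probability p³ ≈ (0.0014155)³ ≈ 2.8358680e-09.
By linearity: E[X] = C(165, 3)·p³ ≈ 735130 · 2.8358680e-09 ≈ 0.00208.
Since α = 3/2 > 1, p = c/n^{3/2} = o(1/n) is below the triangle threshold p ~ 1/n. Asymptotically E[X] ~ (c³/6)·n^{3(1−α)} = (3³/6)·n^{-1.5} → 0, so by Markov's inequality G has no triangles w.h.p.

E[X] ≈ 0.00208; in regime p = Θ(1/n^{3/2}) E[X] tends to 0 (below the triangle threshold p ~ 1/n).


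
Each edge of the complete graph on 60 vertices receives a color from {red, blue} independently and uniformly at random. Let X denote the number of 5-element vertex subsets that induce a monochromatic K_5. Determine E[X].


Let X = Σ_S X_S over the C(60, 5) = 5461512 subsets S of size 5, where X_S = 1 if the K_5 on S is monochromatic.
For a fixed S, the K_5 on S has C(5, 2) = 10 edges. P[all 10 edges red] = (1/2)^10, and likewise for blue, so P[monochromatic] = 2·(1/2)^10 = 2^{1 − 10} = 1/512.
By linearity of expectation: E[X] = C(60, 5) · 2^{1 − 10} = 5461512 · 1/512 = 682689/64.
Numerically: E[X] ≈ 10667.016.

E[X] = C(60,5)·2^(1−C(5,2)) = 682689/64 ≈ 10667.016.


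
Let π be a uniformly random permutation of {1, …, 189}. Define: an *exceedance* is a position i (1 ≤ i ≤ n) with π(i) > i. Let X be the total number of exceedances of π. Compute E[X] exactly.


Write X = Σ_{i=1}^{189} X_i, where X_i = 1_{π(i) > i}.
For each fixed i, π(i) is uniform over {1, …, 189} (marginal of a uniform permutation), so P[π(i) > i] = (n − i)/n. Summing: Σ_{i=1}^{189} (n − i)/n = (0 + 1 + … + 188)/189 = 189(189 − 1)/(2·189) = (189 − 1)/2.
Hence E[X] = Σ_{i=1}^{189} (189 − i)/189 = 94 ≈ 94.000.

E[X] = 94 = 94.000.


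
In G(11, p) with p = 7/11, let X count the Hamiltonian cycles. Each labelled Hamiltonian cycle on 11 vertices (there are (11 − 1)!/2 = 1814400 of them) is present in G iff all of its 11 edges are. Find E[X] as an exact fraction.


K_11 has (11 − 1)!/2 = 1814400 labelled Hamiltonian cycles.
For each such Hamiltonian cycle H, let X_H = 1 if all 11 edges of H are present in G. Then P[X_H = 1] = p^{11} = (7/11)^{11} = 1977326743/285311670611.
By linearity of expectation: E[X] = Σ_H E[X_H] = 1814400 · p^{11} = 1814400 · 1977326743/285311670611 = 3587661642499200/285311670611.
Numerically: E[X] ≈ 1.26e+04.

E[X] = 1814400 · (7/11)^{11} = 3587661642499200/285311670611 ≈ 1.26e+04.


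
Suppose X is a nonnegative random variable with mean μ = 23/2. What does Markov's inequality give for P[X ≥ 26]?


μ = E[X] = 23/2, a = 26.
Markov: P[X ≥ 26] ≤ μ/a = (23/2)/26 = 23/52.
Numerically: ≈ 0.4423.
(Since a = 26 > μ = 11.5000, the bound 23/52 is < 1 and informative.)

P[X ≥ 26] ≤ 23/52 ≈ 0.4423.


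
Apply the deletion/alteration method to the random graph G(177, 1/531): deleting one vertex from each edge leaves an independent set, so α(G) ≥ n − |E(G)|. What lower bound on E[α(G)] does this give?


E[|E(G)|] = C(177, 2)·p = 15576 · (1/531) = 88/3.
E[α(G)] ≥ n − E[|E(G)|] = 177 − 88/3 = 443/3.
Numerically: ≈ 147.66667.
(This is only a lower bound; the true E[α(G)] may be larger.)

E[α(G)] ≥ 443/3 ≈ 147.66667.


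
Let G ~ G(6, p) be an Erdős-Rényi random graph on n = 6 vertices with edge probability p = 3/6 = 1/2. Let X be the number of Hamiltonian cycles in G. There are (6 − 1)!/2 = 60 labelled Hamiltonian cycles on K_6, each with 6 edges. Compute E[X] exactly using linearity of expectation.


K_6 has (6 − 1)!/2 = 60 labelled Hamiltonian cycles.
For each such Hamiltonian cycle H, let X_H = 1 if all 6 edges of H are present in G. Then P[X_H = 1] = p^{6} = (1/2)^{6} = 1/64.
Summing the indicators: E[X] = Σ_H E[X_H] = 60 · p^{6} = 60 · 1/64 = 15/16.
Numerically: E[X] ≈ 0.9375.

E[X] = 60 · (1/2)^{6} = 15/16 ≈ 0.9375.


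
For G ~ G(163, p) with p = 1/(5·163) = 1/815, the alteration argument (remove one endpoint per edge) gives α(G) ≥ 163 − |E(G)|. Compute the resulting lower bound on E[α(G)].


E[|E(G)|] = C(163, 2)·p = 13203 · (1/815) = 81/5.
E[α(G)] ≥ n − E[|E(G)|] = 163 − 81/5 = 734/5.
Numerically: ≈ 146.800.
(This is only a lower bound; the true E[α(G)] may be larger.)

E[α(G)] ≥ 734/5 ≈ 146.800.


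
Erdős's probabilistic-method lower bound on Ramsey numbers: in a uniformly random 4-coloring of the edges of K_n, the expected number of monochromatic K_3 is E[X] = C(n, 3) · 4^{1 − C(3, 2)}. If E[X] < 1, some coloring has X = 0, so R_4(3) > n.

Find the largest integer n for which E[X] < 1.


We need C(n, 3) · 4^{1 − 3} < 1, i.e. C(n, 3) < 4^{3 − 1} = 16.
Check values of n near the boundary:
  n = 4: C(4, 3) = 4; 4 < 16? YES
  n = 5: C(5, 3) = 10; 10 < 16? YES
  n = 6: C(6, 3) = 20; 20 < 16? NO
  n = 7: C(7, 3) = 35; 35 < 16? NO
  n = 8: C(8, 3) = 56; 56 < 16? NO
The largest n with C(n, 3) < 16 is n = 5 (where E[X] = 5/8 ≈ 0.6250). Hence R_4(3) > 5, i.e. R_4(3) ≥ 6.

Largest n = 5; hence R_4(3) > 5.


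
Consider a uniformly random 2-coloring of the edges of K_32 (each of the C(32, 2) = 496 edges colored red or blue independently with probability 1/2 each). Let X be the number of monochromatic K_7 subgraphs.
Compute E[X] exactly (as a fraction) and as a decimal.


Let X = Σ_S X_S over the C(32, 7) = 3365856 subsets S of size 7, where X_S = 1 if the K_7 on S is monochromatic.
For a fixed S, the K_7 on S has C(7, 2) = 21 edges. P[all 21 edges red] = (1/2)^21, and likewise for blue, so P[monochromatic] = 2·(1/2)^21 = 2^{1 − 21} = 1/1048576.
By linearity of expectation: E[X] = C(32, 7) · 2^{1 − 21} = 3365856 · 1/1048576 = 105183/32768.
Numerically: E[X] ≈ 3.2099.

E[X] = C(32,7)·2^(1−C(7,2)) = 105183/32768 ≈ 3.2099.


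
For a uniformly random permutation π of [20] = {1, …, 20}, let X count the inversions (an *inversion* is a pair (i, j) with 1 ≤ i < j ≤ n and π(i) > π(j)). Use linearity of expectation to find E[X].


Write X = Σ X_I over the C(20, 2) = 190 pairs i < j, with X_I the indicator of one inversion.
There are 190 indicators.
For each fixed pair i < j, the values π(i) and π(j) are two distinct elements of {1, …, 20} in uniformly random order; by symmetry P[π(i) > π(j)] = 1/2.
By linearity: E[X] = 190 · (1/2) = C(20, 2) · (1/2) = 190/2 = 95 ≈ 95.000.

E[X] = 95 = 95.000.


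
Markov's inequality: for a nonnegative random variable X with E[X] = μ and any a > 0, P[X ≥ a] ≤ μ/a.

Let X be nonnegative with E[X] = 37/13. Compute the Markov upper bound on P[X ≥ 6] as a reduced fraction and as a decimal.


μ = E[X] = 37/13, a = 6.
Markov: P[X ≥ 6] ≤ μ/a = (37/13)/6 = 37/78.
Numerically: ≈ 0.474.
(Since a = 6 > μ = 2.846, the bound 37/78 is < 1 and informative.)

P[X ≥ 6] ≤ 37/78 ≈ 0.474.


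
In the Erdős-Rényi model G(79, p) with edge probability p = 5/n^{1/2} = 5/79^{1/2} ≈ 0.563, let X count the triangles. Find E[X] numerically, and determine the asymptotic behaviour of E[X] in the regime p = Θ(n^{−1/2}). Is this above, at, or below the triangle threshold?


Number of potential triangles: C(79, 3) = 79079.
Each occurs with probability p³ ≈ (0.563)³ ≈ 1.78020e-01.
By linearity: E[X] = C(79, 3)·p³ ≈ 79079 · 1.78020e-01 ≈ 14077.662.
Since α = 1/2 < 1, p = c/n^{1/2} ≫ 1/n is above the triangle threshold p ~ 1/n. Asymptotically E[X] ~ (c³/6)·n^{3(1−α)} = (5³/6)·n^{1.5} → ∞; triangles are abundant w.h.p.

E[X] ≈ 14077.662; in regime p = Θ(1/n^{1/2}) E[X] diverges (above the triangle threshold p ~ 1/n).


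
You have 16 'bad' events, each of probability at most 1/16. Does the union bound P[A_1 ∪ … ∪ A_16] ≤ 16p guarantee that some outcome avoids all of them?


Union bound: P[∪_{i=1}^{16} A_i] ≤ Σ_i P[A_i] ≤ 16·p = 16·(1/16) = 1.
Numerically: 1 ≈ 1.0000000.
Is 1 < 1? NO.
Since the bound 1 is ≥ 1, the union bound is uninformative here; it does NOT by itself certify existence.

16·p = 1 ≈ 1.0000000; existence NOT certified by the union bound.
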